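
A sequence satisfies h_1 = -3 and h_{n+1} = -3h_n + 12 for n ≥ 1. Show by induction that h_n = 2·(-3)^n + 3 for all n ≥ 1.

Base case: h_1 = -3, and 2·(-3)^1 + 3 = -6 + 3 = -3.
Assume h_j = 2·(-3)^j + 3 for some j ≥ 1.
Then h_{j+1} = -3h_j + 12 = -3·(2·(-3)^j + 3) + 12 = -6·(-3)^j − 9 + 12 = 2·(-3)^{j+1} + 3.
This completes the inductive step, so h_n = 2·(-3)^n + 3 for all n ≥ 1.

h_n = 2·(-3)^n + 3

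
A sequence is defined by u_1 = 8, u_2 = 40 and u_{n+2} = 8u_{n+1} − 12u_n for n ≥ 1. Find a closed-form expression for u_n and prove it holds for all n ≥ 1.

Claim: u_n = 2^n + 6^n.

Base cases: u_1 = 8 and 2^1 + 6^1 = 8; u_2 = 40 and 2^2 + 6^2 = 40.
Assume u_j = 2^j + 6^j for all 1 ≤ j ≤ r, where r ≥ 2.
Then u_{r+1} = 8u_r − 12u_{r−1} = 8·(2^r + 6^r) − 12·(2^{r−1} + 6^{r−1}) = (8·2 − 12)2^{r−1} + (8·6 − 12)6^{r−1} = 4·2^{r−1} + 36·6^{r−1} = 2^{r+1} + 6^{r+1}.
Hence u_n = 2^n + 6^n for every n ≥ 1, by strong induction.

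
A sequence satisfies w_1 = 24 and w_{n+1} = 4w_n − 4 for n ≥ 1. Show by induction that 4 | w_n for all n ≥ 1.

Base case: w_1 = 24 = 4·6, so 4 | w_1.
Assume 4 | w_k, so w_k = 4t for some integer t.
Then w_{k+1} = 4w_k − 4 = 4·(4t) − 4 = 4(4t − 1), so 4 | w_{k+1}.
By induction, 4 | w_n for all n ≥ 1.

4 | w_n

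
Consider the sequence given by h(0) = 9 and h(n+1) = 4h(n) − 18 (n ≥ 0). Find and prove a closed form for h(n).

Claim: h(n) = 3·4^n + 6.

Base case: h(0) = 9, and 3·4^0 + 6 = 3 + 6 = 9.
Assume h(m) = 3·4^m + 6 for some m ≥ 0.
Then h(m+1) = 4h(m) − 18 = 4·(3·4^m + 6) − 18 = 12·4^m + 24 − 18 = 3·4^{m+1} + 6.
Hence h(n) = 3·4^n + 6 for every n ≥ 0, by induction.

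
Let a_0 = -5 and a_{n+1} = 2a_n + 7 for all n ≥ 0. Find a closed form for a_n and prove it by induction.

Claim: a_n = 2^{n+1} − 7.

Base case: a_0 = -5, and 2^{0+1} − 7 = 2 − 7 = -5.
Assume a_r = 2^{r+1} − 7 for some r ≥ 0.
Then a_{r+1} = 2a_r + 7 = 2·(2^{r+1} − 7) + 7 = 2^{r+2} − 14 + 7 = 2^{r+2} − 7.
Hence a_n = 2^{n+1} − 7 for every n ≥ 0, by induction.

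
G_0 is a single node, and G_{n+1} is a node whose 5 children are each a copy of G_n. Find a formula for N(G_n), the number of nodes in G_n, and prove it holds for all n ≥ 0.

Claim: N(G_n) = (5^{n+1} − 1)/4.

Base case: N(G_0) = 1, and (5^{0+1} − 1)/4 = 1.
Assume N(G_j) = (5^{j+1} − 1)/4.
Then N(G_{j+1}) = 1 + 5N(G_j) = 1 + 5·(5^{j+1} − 1)/4 = 1 + (5^{j+2} − 5)/4 = (4 + 5^{j+2} − 5)/4 = (5^{j+2} − 1)/4.
By induction, N(G_n) = (5^{n+1} − 1)/4 for all n ≥ 0.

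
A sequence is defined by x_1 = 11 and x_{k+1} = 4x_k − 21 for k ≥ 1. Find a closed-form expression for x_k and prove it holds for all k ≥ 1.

Claim: x_k = 4^k + 7.

Base case: x_1 = 11, and 4^1 + 7 = 4 + 7 = 11.
Assume x_j = 4^j + 7 for some j ≥ 1.
Then x_{j+1} = 4x_j − 21 = 4·(4^j + 7) − 21 = 4^{j+1} + 28 − 21 = 4^{j+1} + 7.
This completes the inductive step, so x_k = 4^k + 7 for all k ≥ 1.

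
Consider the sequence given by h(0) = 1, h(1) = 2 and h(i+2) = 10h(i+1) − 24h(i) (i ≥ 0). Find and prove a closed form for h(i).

Claim: h(i) = -6^i + 2·4^i.

Base cases: h(0) = 1 and -6^0 + 2·4^0 = 1; h(1) = 2 and -6^1 + 2·4^1 = 2.
Assume h(j) = -6^j + 2·4^j for all 0 ≤ j ≤ r, where r ≥ 1.
Then h(r+1) = 10h(r) − 24h(r−1) = 10·(-6^r + 2·4^r) − 24·(-6^{r−1} + 2·4^{r−1}) = -(10·6 − 24)6^{r−1} + 2·(10·4 − 24)4^{r−1} = -36·6^{r−1} + 32·4^{r−1} = -6^{r+1} + 2·4^{r+1}.
This completes the inductive step, so h(i) = -6^i + 2·4^i for all i ≥ 0.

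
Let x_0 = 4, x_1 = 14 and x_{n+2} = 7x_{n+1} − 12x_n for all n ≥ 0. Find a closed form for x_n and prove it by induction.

Claim: x_n = 2·3^n + 2·4^n.

Base cases: x_0 = 4 and 2·3^0 + 2·4^0 = 4; x_1 = 14 and 2·3^1 + 2·4^1 = 14.
Assume x_j = 2·3^j + 2·4^j for all 0 ≤ j ≤ k, where k ≥ 1.
Then x_{k+1} = 7x_k − 12x_{k−1} = 7·(2·3^k + 2·4^k) − 12·(2·3^{k−1} + 2·4^{k−1}) = 2·(7·3 − 12)3^{k−1} + 2·(7·4 − 12)4^{k−1} = 18·3^{k−1} + 32·4^{k−1} = 2·3^{k+1} + 2·4^{k+1}.
So the formula holds for k+1, and by strong induction x_n = 2·3^n + 2·4^n for all n ≥ 0.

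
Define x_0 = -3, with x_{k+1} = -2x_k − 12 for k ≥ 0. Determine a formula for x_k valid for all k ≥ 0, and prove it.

Claim: x_k = (-2)^k − 4.

Base case: x_0 = -3, and (-2)^0 − 4 = 1 − 4 = -3.
Assume x_m = (-2)^m − 4 for some m ≥ 0.
Then x_{m+1} = -2x_m − 12 = -2·((-2)^m − 4) − 12 = -2·(-2)^m + 8 − 12 = (-2)^{m+1} − 4.
So the formula holds for m+1, and by induction x_k = (-2)^k − 4 for all k ≥ 0.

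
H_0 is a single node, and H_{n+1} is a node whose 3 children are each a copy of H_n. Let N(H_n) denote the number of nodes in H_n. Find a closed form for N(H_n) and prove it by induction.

Claim: N(H_n) = (3^{n+1} − 1)/2.

Base case: N(H_0) = 1, and (3^{0+1} − 1)/2 = 1.
Assume N(H_k) = (3^{k+1} − 1)/2.
Then N(H_{k+1}) = 1 + 3N(H_k) = 1 + 3·(3^{k+1} − 1)/2 = 1 + (3^{k+2} − 3)/2 = (2 + 3^{k+2} − 3)/2 = (3^{k+2} − 1)/2.
Hence N(H_n) = (3^{n+1} − 1)/2 for every n ≥ 0, by induction.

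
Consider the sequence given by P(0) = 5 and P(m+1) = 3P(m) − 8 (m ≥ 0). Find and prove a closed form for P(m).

Claim: P(m) = 3^m + 4.

Base case: P(0) = 5, and 3^0 + 4 = 1 + 4 = 5.
Assume P(k) = 3^k + 4 for some k ≥ 0.
Then P(k+1) = 3P(k) − 8 = 3·(3^k + 4) − 8 = 3^{k+1} + 12 − 8 = 3^{k+1} + 4.
This completes the inductive step, so P(m) = 3^m + 4 for all m ≥ 0.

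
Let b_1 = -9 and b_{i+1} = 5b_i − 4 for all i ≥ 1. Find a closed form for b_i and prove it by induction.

Claim: b_i = -2·5^i + 1.

Base case: b_1 = -9, and -2·5^1 + 1 = -10 + 1 = -9.
Assume b_j = -2·5^j + 1 for some j ≥ 1.
Then b_{j+1} = 5b_j − 4 = 5·(-2·5^j + 1) − 4 = -10·5^j + 5 − 4 = -2·5^{j+1} + 1.
So the formula holds for j+1, and by induction b_i = -2·5^i + 1 for all i ≥ 1.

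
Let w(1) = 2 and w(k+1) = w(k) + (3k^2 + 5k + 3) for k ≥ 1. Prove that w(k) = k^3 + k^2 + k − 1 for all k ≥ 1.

Base case: w(1) = 2, and 1^3 + 1^2 + 1 − 1 = 2.
Assume w(r) = r^3 + r^2 + r − 1.
Then w(r+1) = w(r) + (3r^2 + 5r + 3) = (r^3 + r^2 + r − 1) + (3r^2 + 5r + 3) = r^3 + 4r^2 + 6r + 2,
and (r+1)^3 + (r+1)^2 + (r+1) − 1 = r^3 + 4r^2 + 6r + 2.
By induction, w(k) = k^3 + k^2 + k − 1 for all k ≥ 1.

w(k) = k^3 + k^2 + k − 1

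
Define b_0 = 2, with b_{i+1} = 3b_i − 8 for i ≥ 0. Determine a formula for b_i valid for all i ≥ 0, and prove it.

Claim: b_i = -2·3^i + 4.

Base case: b_0 = 2, and -2·3^0 + 4 = -2 + 4 = 2.
Assume b_r = -2·3^r + 4 for some r ≥ 0.
Then b_{r+1} = 3b_r − 8 = 3·(-2·3^r + 4) − 8 = -6·3^r + 12 − 8 = -2·3^{r+1} + 4.
This completes the inductive step, so b_i = -2·3^i + 4 for all i ≥ 0.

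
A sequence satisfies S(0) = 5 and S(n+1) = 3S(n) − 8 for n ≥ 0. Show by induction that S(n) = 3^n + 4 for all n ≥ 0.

Base case: S(0) = 5, and 3^0 + 4 = 1 + 4 = 5.
Assume S(k) = 3^k + 4 for some k ≥ 0.
Then S(k+1) = 3S(k) − 8 = 3·(3^k + 4) − 8 = 3^{k+1} + 12 − 8 = 3^{k+1} + 4.
This completes the inductive step, so S(n) = 3^n + 4 for all n ≥ 0.

S(n) = 3^n + 4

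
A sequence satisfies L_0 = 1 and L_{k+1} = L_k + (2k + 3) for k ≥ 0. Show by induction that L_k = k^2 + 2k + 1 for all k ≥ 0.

Base case: L_0 = 1, and 0^2 + 2·0 + 1 = 1.
Assume L_j = j^2 + 2j + 1.
Then L_{j+1} = L_j + (2j + 3) = (j^2 + 2j + 1) + (2j + 3) = j^2 + 4j + 4,
and (j+1)^2 + 2·(j+1) + 1 = j^2 + 4j + 4.
By induction, L_k = k^2 + 2k + 1 for all k ≥ 0.

L_k = k^2 + 2k + 1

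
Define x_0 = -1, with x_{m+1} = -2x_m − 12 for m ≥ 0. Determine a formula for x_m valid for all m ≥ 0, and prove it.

Claim: x_m = 3·(-2)^m − 4.

Base case: x_0 = -1, and 3·(-2)^0 − 4 = 3 − 4 = -1.
Assume x_k = 3·(-2)^k − 4 for some k ≥ 0.
Then x_{k+1} = -2x_k − 12 = -2·(3·(-2)^k − 4) − 12 = -6·(-2)^k + 8 − 12 = 3·(-2)^{k+1} − 4.
By induction, x_m = 3·(-2)^m − 4 for all m ≥ 0.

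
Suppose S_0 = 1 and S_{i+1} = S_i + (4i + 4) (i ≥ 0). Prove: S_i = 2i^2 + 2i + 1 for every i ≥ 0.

Base case: S_0 = 1, and 2·0^2 + 2·0 + 1 = 1.
Assume S_r = 2r^2 + 2r + 1.
Then S_{r+1} = S_r + (4r + 4) = (2r^2 + 2r + 1) + (4r + 4) = 2r^2 + 6r + 5,
and 2·(r+1)^2 + 2·(r+1) + 1 = 2r^2 + 6r + 5.
Hence S_i = 2i^2 + 2i + 1 for every i ≥ 0, by induction.

S_i = 2i^2 + 2i + 1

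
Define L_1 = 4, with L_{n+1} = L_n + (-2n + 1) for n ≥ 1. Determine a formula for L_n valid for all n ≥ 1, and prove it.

Claim: L_n = -n^2 + 2n + 3.

Base case: L_1 = 4, and -1^2 + 2·1 + 3 = 4.
Assume L_m = -m^2 + 2m + 3.
Then L_{m+1} = L_m + (-2m + 1) = (-m^2 + 2m + 3) + (-2m + 1) = -m^2 + 4,
and -(m+1)^2 + 2·(m+1) + 3 = -m^2 + 4.
This completes the inductive step, so L_n = -n^2 + 2n + 3 for all n ≥ 1.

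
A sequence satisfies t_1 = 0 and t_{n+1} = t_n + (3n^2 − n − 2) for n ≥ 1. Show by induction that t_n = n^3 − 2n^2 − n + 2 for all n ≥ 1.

Base case: t_1 = 0, and 1^3 − 2·1^2 − 1 + 2 = 0.
Assume t_r = r^3 − 2r^2 − r + 2.
Then t_{r+1} = t_r + (3r^2 − r − 2) = (r^3 − 2r^2 − r + 2) + (3r^2 − r − 2) = r^3 + r^2 − 2r,
and (r+1)^3 − 2·(r+1)^2 − (r+1) + 2 = r^3 + r^2 − 2r.
This completes the inductive step, so t_n = n^3 − 2n^2 − n + 2 for all n ≥ 1.

t_n = n^3 − 2n^2 − n + 2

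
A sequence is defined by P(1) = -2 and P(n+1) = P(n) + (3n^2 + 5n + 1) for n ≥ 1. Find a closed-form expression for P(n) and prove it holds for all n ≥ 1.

Claim: P(n) = n^3 + n^2 − n − 3.

Base case: P(1) = -2, and 1^3 + 1^2 − 1 − 3 = -2.
Assume P(m) = m^3 + m^2 − m − 3.
Then P(m+1) = P(m) + (3m^2 + 5m + 1) = (m^3 + m^2 − m − 3) + (3m^2 + 5m + 1) = m^3 + 4m^2 + 4m − 2,
and (m+1)^3 + (m+1)^2 − (m+1) − 3 = m^3 + 4m^2 + 4m − 2.
By induction, P(n) = n^3 + n^2 − n − 3 for all n ≥ 1.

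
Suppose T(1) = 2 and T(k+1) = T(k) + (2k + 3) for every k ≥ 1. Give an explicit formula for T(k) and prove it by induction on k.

Claim: T(k) = k^2 + 2k − 1.

Base case: T(1) = 2, and 1^2 + 2·1 − 1 = 2.
Assume T(j) = j^2 + 2j − 1.
Then T(j+1) = T(j) + (2j + 3) = (j^2 + 2j − 1) + (2j + 3) = j^2 + 4j + 2,
and (j+1)^2 + 2·(j+1) − 1 = j^2 + 4j + 2.
This completes the inductive step, so T(k) = k^2 + 2k − 1 for all k ≥ 1.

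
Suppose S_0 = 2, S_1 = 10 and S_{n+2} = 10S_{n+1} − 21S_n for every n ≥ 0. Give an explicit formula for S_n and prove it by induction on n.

Claim: S_n = 7^n + 3^n.

Base cases: S_0 = 2 and 7^0 + 3^0 = 2; S_1 = 10 and 7^1 + 3^1 = 10.
Assume S_i = 7^i + 3^i for all 0 ≤ i ≤ j, where j ≥ 1.
Then S_{j+1} = 10S_j − 21S_{j−1} = 10·(7^j + 3^j) − 21·(7^{j−1} + 3^{j−1}) = (10·7 − 21)7^{j−1} + (10·3 − 21)3^{j−1} = 49·7^{j−1} + 9·3^{j−1} = 7^{j+1} + 3^{j+1}.
Hence S_n = 7^n + 3^n for every n ≥ 0, by strong induction.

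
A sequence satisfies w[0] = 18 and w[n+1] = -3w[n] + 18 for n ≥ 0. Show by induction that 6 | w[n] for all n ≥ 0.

Base case: w[0] = 18 = 6·3, so 6 | w[0].
Assume 6 | w[k], so w[k] = 6t for some integer t.
Then w[k+1] = -3w[k] + 18 = -3·(6t) + 18 = 6(-3t + 3), so 6 | w[k+1].
By induction, 6 | w[n] for all n ≥ 0.

6 | w[n]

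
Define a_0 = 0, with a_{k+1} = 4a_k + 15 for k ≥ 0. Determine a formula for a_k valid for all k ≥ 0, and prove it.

Claim: a_k = 5·4^k − 5.

Base case: a_0 = 0, and 5·4^0 − 5 = 5 − 5 = 0.
Assume a_j = 5·4^j − 5 for some j ≥ 0.
Then a_{j+1} = 4a_j + 15 = 4·(5·4^j − 5) + 15 = 20·4^j − 20 + 15 = 5·4^{j+1} − 5.
Hence a_k = 5·4^k − 5 for every k ≥ 0, by induction.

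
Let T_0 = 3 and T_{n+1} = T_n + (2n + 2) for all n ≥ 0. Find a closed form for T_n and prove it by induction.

Claim: T_n = n^2 + n + 3.

Base case: T_0 = 3, and 0^2 + 0 + 3 = 3.
Assume T_m = m^2 + m + 3.
Then T_{m+1} = T_m + (2m + 2) = (m^2 + m + 3) + (2m + 2) = m^2 + 3m + 5,
and (m+1)^2 + (m+1) + 3 = m^2 + 3m + 5.
Hence T_n = n^2 + n + 3 for every n ≥ 0, by induction.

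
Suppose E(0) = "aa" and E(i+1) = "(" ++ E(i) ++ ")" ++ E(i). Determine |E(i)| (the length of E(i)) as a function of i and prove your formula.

Claim: |E(i)| = 2^{i+2} − 2.

Base case: |E(0)| = 2, and 2^{0+2} − 2 = 2.
Assume |E(j)| = 2^{j+2} − 2.
Then |E(j+1)| = 1 + |E(j)| + 1 + |E(j)| = 2|E(j)| + 2 = 2(2^{j+2} − 2) + 2 = 2^{j+3} − 4 + 2 = 2^{j+3} − 2.
By induction, |E(i)| = 2^{i+2} − 2 for all i ≥ 0.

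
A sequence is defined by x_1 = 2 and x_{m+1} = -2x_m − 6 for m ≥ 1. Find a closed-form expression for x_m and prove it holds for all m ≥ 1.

Claim: x_m = -2·(-2)^m − 2.

Base case: x_1 = 2, and -2·(-2)^1 − 2 = 4 − 2 = 2.
Assume x_r = -2·(-2)^r − 2 for some r ≥ 1.
Then x_{r+1} = -2x_r − 6 = -2·(-2·(-2)^r − 2) − 6 = 4·(-2)^r + 4 − 6 = -2·(-2)^{r+1} − 2.
By induction, x_m = -2·(-2)^m − 2 for all m ≥ 1.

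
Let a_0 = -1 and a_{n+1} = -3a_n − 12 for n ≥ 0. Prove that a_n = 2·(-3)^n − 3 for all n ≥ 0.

Base case: a_0 = -1, and 2·(-3)^0 − 3 = 2 − 3 = -1.
Assume a_j = 2·(-3)^j − 3 for some j ≥ 0.
Then a_{j+1} = -3a_j − 12 = -3·(2·(-3)^j − 3) − 12 = -6·(-3)^j + 9 − 12 = 2·(-3)^{j+1} − 3.
By induction, a_n = 2·(-3)^n − 3 for all n ≥ 0.

a_n = 2·(-3)^n − 3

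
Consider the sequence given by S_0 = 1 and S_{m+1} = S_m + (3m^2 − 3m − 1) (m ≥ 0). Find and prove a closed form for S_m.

Claim: S_m = m^3 − 3m^2 + m + 1.

Base case: S_0 = 1, and 0^3 − 3·0^2 + 0 + 1 = 1.
Assume S_j = j^3 − 3j^2 + j + 1.
Then S_{j+1} = S_j + (3j^2 − 3j − 1) = (j^3 − 3j^2 + j + 1) + (3j^2 − 3j − 1) = j^3 − 2j,
and (j+1)^3 − 3·(j+1)^2 + (j+1) + 1 = j^3 − 2j.
This completes the inductive step, so S_m = m^3 − 3m^2 + m + 1 for all m ≥ 0.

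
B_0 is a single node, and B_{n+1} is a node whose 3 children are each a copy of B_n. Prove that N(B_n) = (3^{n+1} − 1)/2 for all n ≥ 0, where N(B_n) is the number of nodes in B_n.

Base case: N(B_0) = 1, and (3^{0+1} − 1)/2 = 1.
Assume N(B_j) = (3^{j+1} − 1)/2.
Then N(B_{j+1}) = 1 + 3N(B_j) = 1 + 3·(3^{j+1} − 1)/2 = 1 + (3^{j+2} − 3)/2 = (2 + 3^{j+2} − 3)/2 = (3^{j+2} − 1)/2.
Hence N(B_n) = (3^{n+1} − 1)/2 for every n ≥ 0, by induction.

N(B_n) = (3^{n+1} − 1)/2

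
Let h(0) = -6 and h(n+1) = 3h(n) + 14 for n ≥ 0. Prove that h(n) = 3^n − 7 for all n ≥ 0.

Base case: h(0) = -6, and 3^0 − 7 = 1 − 7 = -6.
Assume h(r) = 3^r − 7 for some r ≥ 0.
Then h(r+1) = 3h(r) + 14 = 3·(3^r − 7) + 14 = 3^{r+1} − 21 + 14 = 3^{r+1} − 7.
By induction, h(n) = 3^n − 7 for all n ≥ 0.

h(n) = 3^n − 7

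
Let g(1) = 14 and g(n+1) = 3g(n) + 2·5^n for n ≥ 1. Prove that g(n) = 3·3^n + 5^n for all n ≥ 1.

Base case: g(1) = 14, and 3·3^1 + 5^1 = 9 + 5 = 14.
Assume g(r) = 3·3^r + 5^r for some r ≥ 1.
Then g(r+1) = 3g(r) + 2·5^r = 3·(3·3^r + 5^r) + 2·5^r = 3·3^{r+1} + 3·5^r + 2·5^r = 3·3^{r+1} + 5·5^r = 3·3^{r+1} + 5^{r+1}.
This completes the inductive step, so g(n) = 3·3^n + 5^n for all n ≥ 1.

g(n) = 3·3^n + 5^n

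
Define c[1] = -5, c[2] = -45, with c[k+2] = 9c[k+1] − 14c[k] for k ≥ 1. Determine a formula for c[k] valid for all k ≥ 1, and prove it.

Claim: c[k] = -7^k + 2^k.

Base cases: c[1] = -5 and -7^1 + 2^1 = -5; c[2] = -45 and -7^2 + 2^2 = -45.
Assume c[j] = -7^j + 2^j for all 1 ≤ j ≤ r, where r ≥ 2.
Then c[r+1] = 9c[r] − 14c[r−1] = 9·(-7^r + 2^r) − 14·(-7^{r−1} + 2^{r−1}) = -(9·7 − 14)7^{r−1} + (9·2 − 14)2^{r−1} = -49·7^{r−1} + 4·2^{r−1} = -7^{r+1} + 2^{r+1}.
Hence c[k] = -7^k + 2^k for every k ≥ 1, by strong induction.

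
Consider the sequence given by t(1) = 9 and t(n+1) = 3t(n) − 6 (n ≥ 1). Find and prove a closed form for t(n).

Claim: t(n) = 2·3^n + 3.

Base case: t(1) = 9, and 2·3^1 + 3 = 6 + 3 = 9.
Assume t(j) = 2·3^j + 3 for some j ≥ 1.
Then t(j+1) = 3t(j) − 6 = 3·(2·3^j + 3) − 6 = 6·3^j + 9 − 6 = 2·3^{j+1} + 3.
By induction, t(n) = 2·3^n + 3 for all n ≥ 1.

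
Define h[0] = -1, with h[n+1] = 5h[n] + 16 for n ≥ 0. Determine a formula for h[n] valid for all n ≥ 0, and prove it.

Claim: h[n] = 3·5^n − 4.

Base case: h[0] = -1, and 3·5^0 − 4 = 3 − 4 = -1.
Assume h[r] = 3·5^r − 4 for some r ≥ 0.
Then h[r+1] = 5h[r] + 16 = 5·(3·5^r − 4) + 16 = 15·5^r − 20 + 16 = 3·5^{r+1} − 4.
By induction, h[n] = 3·5^n − 4 for all n ≥ 0.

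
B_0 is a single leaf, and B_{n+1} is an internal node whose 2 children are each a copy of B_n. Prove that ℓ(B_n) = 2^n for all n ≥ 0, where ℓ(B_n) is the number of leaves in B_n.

Base case: ℓ(B_0) = 1, and 2^0 = 1.
Assume ℓ(B_r) = 2^r.
Then ℓ(B_{r+1}) = 2·ℓ(B_r) = 2·2^r = 2^{r+1}.
This completes the inductive step, so ℓ(B_n) = 2^n for all n ≥ 0.

ℓ(B_n) = 2^n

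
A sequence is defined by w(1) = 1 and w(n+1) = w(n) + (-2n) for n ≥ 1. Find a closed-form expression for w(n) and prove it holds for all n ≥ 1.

Claim: w(n) = -n^2 + n + 1.

Base case: w(1) = 1, and -1^2 + 1 + 1 = 1.
Assume w(r) = -r^2 + r + 1.
Then w(r+1) = w(r) + (-2r) = (-r^2 + r + 1) + (-2r) = -r^2 − r + 1,
and -(r+1)^2 + (r+1) + 1 = -r^2 − r + 1.
By induction, w(n) = -n^2 + n + 1 for all n ≥ 1.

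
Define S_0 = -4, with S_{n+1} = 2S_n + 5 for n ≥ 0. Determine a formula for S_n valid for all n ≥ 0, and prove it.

Claim: S_n = 2^n − 5.

Base case: S_0 = -4, and 2^0 − 5 = 1 − 5 = -4.
Assume S_m = 2^m − 5 for some m ≥ 0.
Then S_{m+1} = 2S_m + 5 = 2·(2^m − 5) + 5 = 2^{m+1} − 10 + 5 = 2^{m+1} − 5.
So the formula holds for m+1, and by induction S_n = 2^n − 5 for all n ≥ 0.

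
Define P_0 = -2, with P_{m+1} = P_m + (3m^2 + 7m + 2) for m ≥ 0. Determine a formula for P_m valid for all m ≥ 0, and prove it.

Claim: P_m = m^3 + 2m^2 − m − 2.

Base case: P_0 = -2, and 0^3 + 2·0^2 − 0 − 2 = -2.
Assume P_j = j^3 + 2j^2 − j − 2.
Then P_{j+1} = P_j + (3j^2 + 7j + 2) = (j^3 + 2j^2 − j − 2) + (3j^2 + 7j + 2) = j^3 + 5j^2 + 6j,
and (j+1)^3 + 2·(j+1)^2 − (j+1) − 2 = j^3 + 5j^2 + 6j.
Hence P_m = m^3 + 2m^2 − m − 2 for every m ≥ 0, by induction.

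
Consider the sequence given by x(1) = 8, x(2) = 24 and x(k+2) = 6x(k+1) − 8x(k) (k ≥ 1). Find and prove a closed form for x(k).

Claim: x(k) = 4^k + 2·2^k.

Base cases: x(1) = 8 and 4^1 + 2·2^1 = 8; x(2) = 24 and 4^2 + 2·2^2 = 24.
Assume x(j) = 4^j + 2·2^j for all 1 ≤ j ≤ m, where m ≥ 2.
Then x(m+1) = 6x(m) − 8x(m−1) = 6·(4^m + 2·2^m) − 8·(4^{m−1} + 2·2^{m−1}) = (6·4 − 8)4^{m−1} + 2·(6·2 − 8)2^{m−1} = 16·4^{m−1} + 8·2^{m−1} = 4^{m+1} + 2·2^{m+1}.
So the formula holds for m+1, and by strong induction x(k) = 4^k + 2·2^k for all k ≥ 1.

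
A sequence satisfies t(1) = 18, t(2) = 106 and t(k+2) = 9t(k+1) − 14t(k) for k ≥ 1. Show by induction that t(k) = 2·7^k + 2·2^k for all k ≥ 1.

Base cases: t(1) = 18 and 2·7^1 + 2·2^1 = 18; t(2) = 106 and 2·7^2 + 2·2^2 = 106.
Assume t(j) = 2·7^j + 2·2^j for all 1 ≤ j ≤ m, where m ≥ 2.
Then t(m+1) = 9t(m) − 14t(m−1) = 9·(2·7^m + 2·2^m) − 14·(2·7^{m−1} + 2·2^{m−1}) = 2·(9·7 − 14)7^{m−1} + 2·(9·2 − 14)2^{m−1} = 98·7^{m−1} + 8·2^{m−1} = 2·7^{m+1} + 2·2^{m+1}.
Hence t(k) = 2·7^k + 2·2^k for every k ≥ 1, by strong induction.

t(k) = 2·7^k + 2·2^k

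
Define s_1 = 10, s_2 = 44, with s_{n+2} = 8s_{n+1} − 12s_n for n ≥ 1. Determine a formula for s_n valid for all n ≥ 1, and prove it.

Claim: s_n = 2·2^n + 6^n.

Base cases: s_1 = 10 and 2·2^1 + 6^1 = 10; s_2 = 44 and 2·2^2 + 6^2 = 44.
Assume s_j = 2·2^j + 6^j for all 1 ≤ j ≤ m, where m ≥ 2.
Then s_{m+1} = 8s_m − 12s_{m−1} = 8·(2·2^m + 6^m) − 12·(2·2^{m−1} + 6^{m−1}) = 2·(8·2 − 12)2^{m−1} + (8·6 − 12)6^{m−1} = 8·2^{m−1} + 36·6^{m−1} = 2·2^{m+1} + 6^{m+1}.
By strong induction, s_n = 2·2^n + 6^n for all n ≥ 1.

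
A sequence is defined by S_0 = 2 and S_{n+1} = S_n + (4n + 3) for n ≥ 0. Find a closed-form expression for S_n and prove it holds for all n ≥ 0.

Claim: S_n = 2n^2 + n + 2.

Base case: S_0 = 2, and 2·0^2 + 0 + 2 = 2.
Assume S_j = 2j^2 + j + 2.
Then S_{j+1} = S_j + (4j + 3) = (2j^2 + j + 2) + (4j + 3) = 2j^2 + 5j + 5,
and 2·(j+1)^2 + (j+1) + 2 = 2j^2 + 5j + 5.
By induction, S_n = 2n^2 + n + 2 for all n ≥ 0.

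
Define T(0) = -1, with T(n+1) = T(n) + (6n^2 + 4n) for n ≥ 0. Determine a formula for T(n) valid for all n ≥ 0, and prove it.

Claim: T(n) = 2n^3 − n^2 − n − 1.

Base case: T(0) = -1, and 2·0^3 − 0^2 − 0 − 1 = -1.
Assume T(j) = 2j^3 − j^2 − j − 1.
Then T(j+1) = T(j) + (6j^2 + 4j) = (2j^3 − j^2 − j − 1) + (6j^2 + 4j) = 2j^3 + 5j^2 + 3j − 1,
and 2·(j+1)^3 − (j+1)^2 − (j+1) − 1 = 2j^3 + 5j^2 + 3j − 1.
Hence T(n) = 2n^3 − n^2 − n − 1 for every n ≥ 0, by induction.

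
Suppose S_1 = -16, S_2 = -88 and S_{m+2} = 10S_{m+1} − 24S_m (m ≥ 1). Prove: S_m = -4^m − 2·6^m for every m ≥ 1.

Base cases: S_1 = -16 and -4^1 − 2·6^1 = -16; S_2 = -88 and -4^2 − 2·6^2 = -88.
Assume S_j = -4^j − 2·6^j for all 1 ≤ j ≤ r, where r ≥ 2.
Then S_{r+1} = 10S_r − 24S_{r−1} = 10·(-4^r − 2·6^r) − 24·(-4^{r−1} − 2·6^{r−1}) = -(10·4 − 24)4^{r−1} − 2·(10·6 − 24)6^{r−1} = -16·4^{r−1} − 72·6^{r−1} = -4^{r+1} − 2·6^{r+1}.
So the formula holds for r+1, and by strong induction S_m = -4^m − 2·6^m for all m ≥ 1.

S_m = -4^m − 2·6^m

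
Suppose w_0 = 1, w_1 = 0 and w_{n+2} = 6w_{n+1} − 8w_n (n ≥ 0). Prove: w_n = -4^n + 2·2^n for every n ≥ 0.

Base cases: w_0 = 1 and -4^0 + 2·2^0 = 1; w_1 = 0 and -4^1 + 2·2^1 = 0.
Assume w_j = -4^j + 2·2^j for all 0 ≤ j ≤ m, where m ≥ 1.
Then w_{m+1} = 6w_m − 8w_{m−1} = 6·(-4^m + 2·2^m) − 8·(-4^{m−1} + 2·2^{m−1}) = -(6·4 − 8)4^{m−1} + 2·(6·2 − 8)2^{m−1} = -16·4^{m−1} + 8·2^{m−1} = -4^{m+1} + 2·2^{m+1}.
So the formula holds for m+1, and by strong induction w_n = -4^n + 2·2^n for all n ≥ 0.

w_n = -4^n + 2·2^n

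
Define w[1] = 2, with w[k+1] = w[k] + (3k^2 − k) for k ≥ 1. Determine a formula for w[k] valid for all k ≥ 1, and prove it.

Claim: w[k] = k^3 − 2k^2 + k + 2.

Base case: w[1] = 2, and 1^3 − 2·1^2 + 1 + 2 = 2.
Assume w[j] = j^3 − 2j^2 + j + 2.
Then w[j+1] = w[j] + (3j^2 − j) = (j^3 − 2j^2 + j + 2) + (3j^2 − j) = j^3 + j^2 + 2,
and (j+1)^3 − 2·(j+1)^2 + (j+1) + 2 = j^3 + j^2 + 2.
Hence w[k] = k^3 − 2k^2 + k + 2 for every k ≥ 1, by induction.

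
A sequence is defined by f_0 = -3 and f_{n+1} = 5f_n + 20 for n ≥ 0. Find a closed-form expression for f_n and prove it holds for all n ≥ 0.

Claim: f_n = 2·5^n − 5.

Base case: f_0 = -3, and 2·5^0 − 5 = 2 − 5 = -3.
Assume f_r = 2·5^r − 5 for some r ≥ 0.
Then f_{r+1} = 5f_r + 20 = 5·(2·5^r − 5) + 20 = 10·5^r − 25 + 20 = 2·5^{r+1} − 5.
This completes the inductive step, so f_n = 2·5^n − 5 for all n ≥ 0.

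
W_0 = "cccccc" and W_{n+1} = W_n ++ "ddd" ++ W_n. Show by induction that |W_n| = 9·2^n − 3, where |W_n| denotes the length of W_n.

Base case: |W_0| = 6, and 9·2^0 − 3 = 6.
Assume |W_r| = 9·2^r − 3.
Then |W_{r+1}| = |W_r| + 3 + |W_r| = 2|W_r| + 3 = 2(9·2^r − 3) + 3 = 9·2^{r+1} − 6 + 3 = 9·2^{r+1} − 3.
So the formula holds for r+1, and by induction |W_n| = 9·2^n − 3 for all n ≥ 0.

|W_n| = 9·2^n − 3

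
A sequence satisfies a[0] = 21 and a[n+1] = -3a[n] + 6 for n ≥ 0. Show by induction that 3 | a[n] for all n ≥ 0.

Base case: a[0] = 21 = 3·7, so 3 | a[0].
Assume 3 | a[r], so a[r] = 3t for some integer t.
Then a[r+1] = -3a[r] + 6 = -3·(3t) + 6 = 3(-3t + 2), so 3 | a[r+1].
Hence 3 | a[n] for every n ≥ 0, by induction.

3 | a[n]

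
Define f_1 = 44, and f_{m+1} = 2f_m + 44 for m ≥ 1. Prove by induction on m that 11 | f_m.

Base case: f_1 = 44 = 11·4, so 11 | f_1.
Assume 11 | f_j, so f_j = 11t for some integer t.
Then f_{j+1} = 2f_j + 44 = 2·(11t) + 44 = 11(2t + 4), so 11 | f_{j+1}.
So the property holds for j+1, and by induction 11 | f_m for all m ≥ 1.

11 | f_m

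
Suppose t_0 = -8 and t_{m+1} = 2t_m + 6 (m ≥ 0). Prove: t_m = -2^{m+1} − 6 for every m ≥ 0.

Base case: t_0 = -8, and -2^{0+1} − 6 = -2 − 6 = -8.
Assume t_r = -2^{r+1} − 6 for some r ≥ 0.
Then t_{r+1} = 2t_r + 6 = 2·(-2^{r+1} − 6) + 6 = -2^{r+2} − 12 + 6 = -2^{r+2} − 6.
So the formula holds for r+1, and by induction t_m = -2^{m+1} − 6 for all m ≥ 0.

t_m = -2^{m+1} − 6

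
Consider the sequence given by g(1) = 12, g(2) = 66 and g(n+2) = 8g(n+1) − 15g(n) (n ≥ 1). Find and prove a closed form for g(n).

Claim: g(n) = 3·5^n − 3^n.

Base cases: g(1) = 12 and 3·5^1 − 3^1 = 12; g(2) = 66 and 3·5^2 − 3^2 = 66.
Assume g(j) = 3·5^j − 3^j for all 1 ≤ j ≤ k, where k ≥ 2.
Then g(k+1) = 8g(k) − 15g(k−1) = 8·(3·5^k − 3^k) − 15·(3·5^{k−1} − 3^{k−1}) = 3·(8·5 − 15)5^{k−1} − (8·3 − 15)3^{k−1} = 75·5^{k−1} − 9·3^{k−1} = 3·5^{k+1} − 3^{k+1}.
Hence g(n) = 3·5^n − 3^n for every n ≥ 1, by strong induction.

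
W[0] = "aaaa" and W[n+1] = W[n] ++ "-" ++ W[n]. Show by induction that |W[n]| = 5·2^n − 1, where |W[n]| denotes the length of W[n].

Base case: |W[0]| = 4, and 5·2^0 − 1 = 4.
Assume |W[k]| = 5·2^k − 1.
Then |W[k+1]| = |W[k]| + 1 + |W[k]| = 2|W[k]| + 1 = 2(5·2^k − 1) + 1 = 5·2^{k+1} − 2 + 1 = 5·2^{k+1} − 1.
So the formula holds for k+1, and by induction |W[n]| = 5·2^n − 1 for all n ≥ 0.

|W[n]| = 5·2^n − 1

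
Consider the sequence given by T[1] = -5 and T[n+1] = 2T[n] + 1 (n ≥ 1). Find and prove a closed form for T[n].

Claim: T[n] = -2^{n+1} − 1.

Base case: T[1] = -5, and -2^{1+1} − 1 = -4 − 1 = -5.
Assume T[j] = -2^{j+1} − 1 for some j ≥ 1.
Then T[j+1] = 2T[j] + 1 = 2·(-2^{j+1} − 1) + 1 = -2^{j+2} − 2 + 1 = -2^{j+2} − 1.
This completes the inductive step, so T[n] = -2^{n+1} − 1 for all n ≥ 1.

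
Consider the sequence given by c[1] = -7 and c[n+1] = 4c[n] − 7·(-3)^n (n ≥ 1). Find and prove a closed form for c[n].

Claim: c[n] = -4^n + (-3)^n.

Base case: c[1] = -7, and -4^1 + (-3)^1 = -4 − 3 = -7.
Assume c[m] = -4^m + (-3)^m for some m ≥ 1.
Then c[m+1] = 4c[m] − 7·(-3)^m = 4·(-4^m + (-3)^m) − 7·(-3)^m = -4^{m+1} + 4·(-3)^m − 7·(-3)^m = -4^{m+1} − 3·(-3)^m = -4^{m+1} + (-3)^{m+1}.
By induction, c[n] = -4^n + (-3)^n for all n ≥ 1.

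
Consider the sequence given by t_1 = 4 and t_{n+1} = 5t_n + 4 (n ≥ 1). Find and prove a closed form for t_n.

Claim: t_n = 5^n − 1.

Base case: t_1 = 4, and 5^1 − 1 = 5 − 1 = 4.
Assume t_k = 5^k − 1 for some k ≥ 1.
Then t_{k+1} = 5t_k + 4 = 5·(5^k − 1) + 4 = 5^{k+1} − 5 + 4 = 5^{k+1} − 1.
So the formula holds for k+1, and by induction t_n = 5^n − 1 for all n ≥ 1.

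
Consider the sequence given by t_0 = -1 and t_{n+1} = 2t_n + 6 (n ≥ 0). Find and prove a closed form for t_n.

Claim: t_n = 5·2^n − 6.

Base case: t_0 = -1, and 5·2^0 − 6 = 5 − 6 = -1.
Assume t_j = 5·2^j − 6 for some j ≥ 0.
Then t_{j+1} = 2t_j + 6 = 2·(5·2^j − 6) + 6 = 10·2^j − 12 + 6 = 5·2^{j+1} − 6.
So the formula holds for j+1, and by induction t_n = 5·2^n − 6 for all n ≥ 0.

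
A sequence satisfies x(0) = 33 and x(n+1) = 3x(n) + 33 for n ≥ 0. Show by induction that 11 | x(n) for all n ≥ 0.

Base case: x(0) = 33 = 11·3, so 11 | x(0).
Assume 11 | x(m), so x(m) = 11t for some integer t.
Then x(m+1) = 3x(m) + 33 = 3·(11t) + 33 = 11(3t + 3), so 11 | x(m+1).
So the property holds for m+1, and by induction 11 | x(n) for all n ≥ 0.

11 | x(n)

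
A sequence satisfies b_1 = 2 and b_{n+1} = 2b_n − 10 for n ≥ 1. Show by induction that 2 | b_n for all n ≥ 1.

Base case: b_1 = 2 = 2·1, so 2 | b_1.
Assume 2 | b_j, so b_j = 2t for some integer t.
Then b_{j+1} = 2b_j − 10 = 2·(2t) − 10 = 2(2t − 5), so 2 | b_{j+1}.
By induction, 2 | b_n for all n ≥ 1.

2 | b_n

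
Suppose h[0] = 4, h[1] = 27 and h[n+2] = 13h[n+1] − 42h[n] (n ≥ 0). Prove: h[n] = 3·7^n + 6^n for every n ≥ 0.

Base cases: h[0] = 4 and 3·7^0 + 6^0 = 4; h[1] = 27 and 3·7^1 + 6^1 = 27.
Assume h[j] = 3·7^j + 6^j for all 0 ≤ j ≤ m, where m ≥ 1.
Then h[m+1] = 13h[m] − 42h[m−1] = 13·(3·7^m + 6^m) − 42·(3·7^{m−1} + 6^{m−1}) = 3·(13·7 − 42)7^{m−1} + (13·6 − 42)6^{m−1} = 147·7^{m−1} + 36·6^{m−1} = 3·7^{m+1} + 6^{m+1}.
By strong induction, h[n] = 3·7^n + 6^n for all n ≥ 0.

h[n] = 3·7^n + 6^n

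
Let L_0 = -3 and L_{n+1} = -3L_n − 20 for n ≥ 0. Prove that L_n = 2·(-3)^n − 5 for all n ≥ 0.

Base case: L_0 = -3, and 2·(-3)^0 − 5 = 2 − 5 = -3.
Assume L_m = 2·(-3)^m − 5 for some m ≥ 0.
Then L_{m+1} = -3L_m − 20 = -3·(2·(-3)^m − 5) − 20 = -6·(-3)^m + 15 − 20 = 2·(-3)^{m+1} − 5.
So the formula holds for m+1, and by induction L_n = 2·(-3)^n − 5 for all n ≥ 0.

L_n = 2·(-3)^n − 5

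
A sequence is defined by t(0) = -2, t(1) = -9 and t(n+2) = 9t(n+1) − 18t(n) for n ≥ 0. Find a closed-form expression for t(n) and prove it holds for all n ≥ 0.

Claim: t(n) = -3^n − 6^n.

Base cases: t(0) = -2 and -3^0 − 6^0 = -2; t(1) = -9 and -3^1 − 6^1 = -9.
Assume t(j) = -3^j − 6^j for all 0 ≤ j ≤ m, where m ≥ 1.
Then t(m+1) = 9t(m) − 18t(m−1) = 9·(-3^m − 6^m) − 18·(-3^{m−1} − 6^{m−1}) = -(9·3 − 18)3^{m−1} − (9·6 − 18)6^{m−1} = -9·3^{m−1} − 36·6^{m−1} = -3^{m+1} − 6^{m+1}.
Hence t(n) = -3^n − 6^n for every n ≥ 0, by strong induction.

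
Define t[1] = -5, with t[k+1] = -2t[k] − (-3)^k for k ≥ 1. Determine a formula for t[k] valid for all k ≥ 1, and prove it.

Claim: t[k] = (-2)^k + (-3)^k.

Base case: t[1] = -5, and (-2)^1 + (-3)^1 = -2 − 3 = -5.
Assume t[m] = (-2)^m + (-3)^m for some m ≥ 1.
Then t[m+1] = -2t[m] − (-3)^m = -2·((-2)^m + (-3)^m) − (-3)^m = (-2)^{m+1} − 2·(-3)^m − (-3)^m = (-2)^{m+1} − 3·(-3)^m = (-2)^{m+1} + (-3)^{m+1}.
By induction, t[k] = (-2)^k + (-3)^k for all k ≥ 1.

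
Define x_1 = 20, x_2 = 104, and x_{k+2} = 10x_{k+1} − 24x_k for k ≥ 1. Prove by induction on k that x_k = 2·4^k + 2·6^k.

Base cases: x_1 = 20 and 2·4^1 + 2·6^1 = 20; x_2 = 104 and 2·4^2 + 2·6^2 = 104.
Assume x_j = 2·4^j + 2·6^j for all 1 ≤ j ≤ r, where r ≥ 2.
Then x_{r+1} = 10x_r − 24x_{r−1} = 10·(2·4^r + 2·6^r) − 24·(2·4^{r−1} + 2·6^{r−1}) = 2·(10·4 − 24)4^{r−1} + 2·(10·6 − 24)6^{r−1} = 32·4^{r−1} + 72·6^{r−1} = 2·4^{r+1} + 2·6^{r+1}.
By strong induction, x_k = 2·4^k + 2·6^k for all k ≥ 1.

x_k = 2·4^k + 2·6^k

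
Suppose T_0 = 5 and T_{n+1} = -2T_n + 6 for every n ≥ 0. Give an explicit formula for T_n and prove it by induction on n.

Claim: T_n = 3·(-2)^n + 2.

Base case: T_0 = 5, and 3·(-2)^0 + 2 = 3 + 2 = 5.
Assume T_j = 3·(-2)^j + 2 for some j ≥ 0.
Then T_{j+1} = -2T_j + 6 = -2·(3·(-2)^j + 2) + 6 = -6·(-2)^j − 4 + 6 = 3·(-2)^{j+1} + 2.
Hence T_n = 3·(-2)^n + 2 for every n ≥ 0, by induction.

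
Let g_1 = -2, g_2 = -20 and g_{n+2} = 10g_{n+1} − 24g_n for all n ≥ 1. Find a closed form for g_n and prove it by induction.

Claim: g_n = 4^n − 6^n.

Base cases: g_1 = -2 and 4^1 − 6^1 = -2; g_2 = -20 and 4^2 − 6^2 = -20.
Assume g_j = 4^j − 6^j for all 1 ≤ j ≤ k, where k ≥ 2.
Then g_{k+1} = 10g_k − 24g_{k−1} = 10·(4^k − 6^k) − 24·(4^{k−1} − 6^{k−1}) = (10·4 − 24)4^{k−1} − (10·6 − 24)6^{k−1} = 16·4^{k−1} − 36·6^{k−1} = 4^{k+1} − 6^{k+1}.
So the formula holds for k+1, and by strong induction g_n = 4^n − 6^n for all n ≥ 1.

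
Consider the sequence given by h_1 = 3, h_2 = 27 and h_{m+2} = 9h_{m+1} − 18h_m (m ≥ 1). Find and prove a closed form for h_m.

Claim: h_m = -3^m + 6^m.

Base cases: h_1 = 3 and -3^1 + 6^1 = 3; h_2 = 27 and -3^2 + 6^2 = 27.
Assume h_j = -3^j + 6^j for all 1 ≤ j ≤ r, where r ≥ 2.
Then h_{r+1} = 9h_r − 18h_{r−1} = 9·(-3^r + 6^r) − 18·(-3^{r−1} + 6^{r−1}) = -(9·3 − 18)3^{r−1} + (9·6 − 18)6^{r−1} = -9·3^{r−1} + 36·6^{r−1} = -3^{r+1} + 6^{r+1}.
So the formula holds for r+1, and by strong induction h_m = -3^m + 6^m for all m ≥ 1.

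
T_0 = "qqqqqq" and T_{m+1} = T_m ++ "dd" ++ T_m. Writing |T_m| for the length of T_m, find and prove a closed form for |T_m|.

Claim: |T_m| = 2^{m+3} − 2.

Base case: |T_0| = 6, and 2^{0+3} − 2 = 6.
Assume |T_r| = 2^{r+3} − 2.
Then |T_{r+1}| = |T_r| + 2 + |T_r| = 2|T_r| + 2 = 2(2^{r+3} − 2) + 2 = 2^{r+1+3} − 4 + 2 = 2^{r+1+3} − 2.
So the formula holds for r+1, and by induction |T_m| = 2^{m+3} − 2 for all m ≥ 0.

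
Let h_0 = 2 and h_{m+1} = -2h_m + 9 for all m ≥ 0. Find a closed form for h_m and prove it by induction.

Claim: h_m = -(-2)^m + 3.

Base case: h_0 = 2, and -(-2)^0 + 3 = -1 + 3 = 2.
Assume h_k = -(-2)^k + 3 for some k ≥ 0.
Then h_{k+1} = -2h_k + 9 = -2·(-(-2)^k + 3) + 9 = 2·(-2)^k − 6 + 9 = -(-2)^{k+1} + 3.
This completes the inductive step, so h_m = -(-2)^m + 3 for all m ≥ 0.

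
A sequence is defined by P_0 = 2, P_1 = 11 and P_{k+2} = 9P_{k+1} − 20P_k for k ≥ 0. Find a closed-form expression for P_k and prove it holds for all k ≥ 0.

Claim: P_k = 3·5^k − 4^k.

Base cases: P_0 = 2 and 3·5^0 − 4^0 = 2; P_1 = 11 and 3·5^1 − 4^1 = 11.
Assume P_j = 3·5^j − 4^j for all 0 ≤ j ≤ m, where m ≥ 1.
Then P_{m+1} = 9P_m − 20P_{m−1} = 9·(3·5^m − 4^m) − 20·(3·5^{m−1} − 4^{m−1}) = 3·(9·5 − 20)5^{m−1} − (9·4 − 20)4^{m−1} = 75·5^{m−1} − 16·4^{m−1} = 3·5^{m+1} − 4^{m+1}.
Hence P_k = 3·5^k − 4^k for every k ≥ 0, by strong induction.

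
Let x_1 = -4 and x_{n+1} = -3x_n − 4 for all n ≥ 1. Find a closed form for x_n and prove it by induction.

Claim: x_n = (-3)^n − 1.

Base case: x_1 = -4, and (-3)^1 − 1 = -3 − 1 = -4.
Assume x_j = (-3)^j − 1 for some j ≥ 1.
Then x_{j+1} = -3x_j − 4 = -3·((-3)^j − 1) − 4 = -3·(-3)^j + 3 − 4 = (-3)^{j+1} − 1.
So the formula holds for j+1, and by induction x_n = (-3)^n − 1 for all n ≥ 1.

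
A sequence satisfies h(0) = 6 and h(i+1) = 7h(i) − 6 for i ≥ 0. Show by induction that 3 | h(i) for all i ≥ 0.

Base case: h(0) = 6 = 3·2, so 3 | h(0).
Assume 3 | h(m), so h(m) = 3t for some integer t.
Then h(m+1) = 7h(m) − 6 = 7·(3t) − 6 = 3(7t − 2), so 3 | h(m+1).
By induction, 3 | h(i) for all i ≥ 0.

3 | h(i)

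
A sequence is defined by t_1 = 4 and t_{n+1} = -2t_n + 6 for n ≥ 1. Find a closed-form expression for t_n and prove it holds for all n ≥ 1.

Claim: t_n = -(-2)^n + 2.

Base case: t_1 = 4, and -(-2)^1 + 2 = 2 + 2 = 4.
Assume t_k = -(-2)^k + 2 for some k ≥ 1.
Then t_{k+1} = -2t_k + 6 = -2·(-(-2)^k + 2) + 6 = 2·(-2)^k − 4 + 6 = -(-2)^{k+1} + 2.
By induction, t_n = -(-2)^n + 2 for all n ≥ 1.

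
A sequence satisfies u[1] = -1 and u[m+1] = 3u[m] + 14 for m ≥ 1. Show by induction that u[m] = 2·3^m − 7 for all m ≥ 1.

Base case: u[1] = -1, and 2·3^1 − 7 = 6 − 7 = -1.
Assume u[j] = 2·3^j − 7 for some j ≥ 1.
Then u[j+1] = 3u[j] + 14 = 3·(2·3^j − 7) + 14 = 6·3^j − 21 + 14 = 2·3^{j+1} − 7.
This completes the inductive step, so u[m] = 2·3^m − 7 for all m ≥ 1.

u[m] = 2·3^m − 7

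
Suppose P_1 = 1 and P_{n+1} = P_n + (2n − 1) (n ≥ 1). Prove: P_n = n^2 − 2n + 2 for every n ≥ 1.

Base case: P_1 = 1, and 1^2 − 2·1 + 2 = 1.
Assume P_j = j^2 − 2j + 2.
Then P_{j+1} = P_j + (2j − 1) = (j^2 − 2j + 2) + (2j − 1) = j^2 + 1,
and (j+1)^2 − 2·(j+1) + 2 = j^2 + 1.
Hence P_n = n^2 − 2n + 2 for every n ≥ 1, by induction.

P_n = n^2 − 2n + 2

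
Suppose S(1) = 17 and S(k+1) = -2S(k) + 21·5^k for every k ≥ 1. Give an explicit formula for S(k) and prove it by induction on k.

Claim: S(k) = -(-2)^k + 3·5^k.

Base case: S(1) = 17, and -(-2)^1 + 3·5^1 = 2 + 15 = 17.
Assume S(r) = -(-2)^r + 3·5^r for some r ≥ 1.
Then S(r+1) = -2S(r) + 21·5^r = -2·(-(-2)^r + 3·5^r) + 21·5^r = -(-2)^{r+1} − 6·5^r + 21·5^r = -(-2)^{r+1} + 15·5^r = -(-2)^{r+1} + 3·5^{r+1}.
This completes the inductive step, so S(k) = -(-2)^k + 3·5^k for all k ≥ 1.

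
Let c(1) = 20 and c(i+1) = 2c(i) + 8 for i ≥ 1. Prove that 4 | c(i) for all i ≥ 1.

Base case: c(1) = 20 = 4·5, so 4 | c(1).
Assume 4 | c(k), so c(k) = 4t for some integer t.
Then c(k+1) = 2c(k) + 8 = 2·(4t) + 8 = 4(2t + 2), so 4 | c(k+1).
So the property holds for k+1, and by induction 4 | c(i) for all i ≥ 1.

4 | c(i)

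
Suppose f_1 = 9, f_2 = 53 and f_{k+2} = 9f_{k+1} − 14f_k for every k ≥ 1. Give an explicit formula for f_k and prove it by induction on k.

Claim: f_k = 2^k + 7^k.

Base cases: f_1 = 9 and 2^1 + 7^1 = 9; f_2 = 53 and 2^2 + 7^2 = 53.
Assume f_j = 2^j + 7^j for all 1 ≤ j ≤ r, where r ≥ 2.
Then f_{r+1} = 9f_r − 14f_{r−1} = 9·(2^r + 7^r) − 14·(2^{r−1} + 7^{r−1}) = (9·2 − 14)2^{r−1} + (9·7 − 14)7^{r−1} = 4·2^{r−1} + 49·7^{r−1} = 2^{r+1} + 7^{r+1}.
So the formula holds for r+1, and by strong induction f_k = 2^k + 7^k for all k ≥ 1.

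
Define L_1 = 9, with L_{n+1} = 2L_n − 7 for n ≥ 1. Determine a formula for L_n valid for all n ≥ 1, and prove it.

Claim: L_n = 2^n + 7.

Base case: L_1 = 9, and 2^1 + 7 = 2 + 7 = 9.
Assume L_j = 2^j + 7 for some j ≥ 1.
Then L_{j+1} = 2L_j − 7 = 2·(2^j + 7) − 7 = 2^{j+1} + 14 − 7 = 2^{j+1} + 7.
Hence L_n = 2^n + 7 for every n ≥ 1, by induction.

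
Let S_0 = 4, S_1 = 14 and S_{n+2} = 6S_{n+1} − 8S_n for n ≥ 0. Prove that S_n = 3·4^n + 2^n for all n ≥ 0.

Base cases: S_0 = 4 and 3·4^0 + 2^0 = 4; S_1 = 14 and 3·4^1 + 2^1 = 14.
Assume S_j = 3·4^j + 2^j for all 0 ≤ j ≤ k, where k ≥ 1.
Then S_{k+1} = 6S_k − 8S_{k−1} = 6·(3·4^k + 2^k) − 8·(3·4^{k−1} + 2^{k−1}) = 3·(6·4 − 8)4^{k−1} + (6·2 − 8)2^{k−1} = 48·4^{k−1} + 4·2^{k−1} = 3·4^{k+1} + 2^{k+1}.
So the formula holds for k+1, and by strong induction S_n = 3·4^n + 2^n for all n ≥ 0.

S_n = 3·4^n + 2^n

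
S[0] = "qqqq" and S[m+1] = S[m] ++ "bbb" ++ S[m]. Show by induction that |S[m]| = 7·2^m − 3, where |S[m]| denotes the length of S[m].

Base case: |S[0]| = 4, and 7·2^0 − 3 = 4.
Assume |S[j]| = 7·2^j − 3.
Then |S[j+1]| = |S[j]| + 3 + |S[j]| = 2|S[j]| + 3 = 2(7·2^j − 3) + 3 = 7·2^{j+1} − 6 + 3 = 7·2^{j+1} − 3.
This completes the inductive step, so |S[m]| = 7·2^m − 3 for all m ≥ 0.

|S[m]| = 7·2^m − 3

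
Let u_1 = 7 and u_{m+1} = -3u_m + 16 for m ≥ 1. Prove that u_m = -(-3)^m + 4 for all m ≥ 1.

Base case: u_1 = 7, and -(-3)^1 + 4 = 3 + 4 = 7.
Assume u_k = -(-3)^k + 4 for some k ≥ 1.
Then u_{k+1} = -3u_k + 16 = -3·(-(-3)^k + 4) + 16 = 3·(-3)^k − 12 + 16 = -(-3)^{k+1} + 4.
So the formula holds for k+1, and by induction u_m = -(-3)^m + 4 for all m ≥ 1.

u_m = -(-3)^m + 4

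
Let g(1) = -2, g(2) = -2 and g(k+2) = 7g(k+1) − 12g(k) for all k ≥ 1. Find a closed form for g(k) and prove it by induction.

Claim: g(k) = 4^k − 2·3^k.

Base cases: g(1) = -2 and 4^1 − 2·3^1 = -2; g(2) = -2 and 4^2 − 2·3^2 = -2.
Assume g(i) = 4^i − 2·3^i for all 1 ≤ i ≤ j, where j ≥ 2.
Then g(j+1) = 7g(j) − 12g(j−1) = 7·(4^j − 2·3^j) − 12·(4^{j−1} − 2·3^{j−1}) = (7·4 − 12)4^{j−1} − 2·(7·3 − 12)3^{j−1} = 16·4^{j−1} − 18·3^{j−1} = 4^{j+1} − 2·3^{j+1}.
This completes the inductive step, so g(k) = 4^k − 2·3^k for all k ≥ 1.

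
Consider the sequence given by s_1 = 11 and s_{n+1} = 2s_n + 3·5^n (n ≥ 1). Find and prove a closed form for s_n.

Claim: s_n = 3·2^n + 5^n.

Base case: s_1 = 11, and 3·2^1 + 5^1 = 6 + 5 = 11.
Assume s_j = 3·2^j + 5^j for some j ≥ 1.
Then s_{j+1} = 2s_j + 3·5^j = 2·(3·2^j + 5^j) + 3·5^j = 3·2^{j+1} + 2·5^j + 3·5^j = 3·2^{j+1} + 5·5^j = 3·2^{j+1} + 5^{j+1}.
This completes the inductive step, so s_n = 3·2^n + 5^n for all n ≥ 1.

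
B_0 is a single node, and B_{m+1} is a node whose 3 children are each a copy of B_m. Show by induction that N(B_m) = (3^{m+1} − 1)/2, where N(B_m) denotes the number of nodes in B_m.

Base case: N(B_0) = 1, and (3^{0+1} − 1)/2 = 1.
Assume N(B_k) = (3^{k+1} − 1)/2.
Then N(B_{k+1}) = 1 + 3N(B_k) = 1 + 3·(3^{k+1} − 1)/2 = 1 + (3^{k+2} − 3)/2 = (2 + 3^{k+2} − 3)/2 = (3^{k+2} − 1)/2.
So the formula holds for k+1, and by induction N(B_m) = (3^{m+1} − 1)/2 for all m ≥ 0.

N(B_m) = (3^{m+1} − 1)/2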